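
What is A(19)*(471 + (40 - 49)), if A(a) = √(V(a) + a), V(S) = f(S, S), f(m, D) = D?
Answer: 462*√38 ≈ 2848.0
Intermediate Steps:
V(S) = S
A(a) = √2*√a (A(a) = √(a + a) = √(2*a) = √2*√a)
A(19)*(471 + (40 - 49)) = (√2*√19)*(471 + (40 - 49)) = √38*(471 - 9) = √38*462 = 462*√38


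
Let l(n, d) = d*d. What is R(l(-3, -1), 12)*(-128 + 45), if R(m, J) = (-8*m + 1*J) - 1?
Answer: -249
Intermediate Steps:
l(n, d) = d²
R(m, J) = -1 + J - 8*m (R(m, J) = (-8*m + J) - 1 = (J - 8*m) - 1 = -1 + J - 8*m)
R(l(-3, -1), 12)*(-128 + 45) = (-1 + 12 - 8*(-1)²)*(-128 + 45) = (-1 + 12 - 8*1)*(-83) = (-1 + 12 - 8)*(-83) = 3*(-83) = -249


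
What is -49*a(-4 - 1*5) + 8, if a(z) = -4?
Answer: 204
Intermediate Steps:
-49*a(-4 - 1*5) + 8 = -49*(-4) + 8 = 196 + 8 = 204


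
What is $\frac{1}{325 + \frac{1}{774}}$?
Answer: $\frac{774}{251551} \approx 0.0030769$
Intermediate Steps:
$\frac{1}{325 + \frac{1}{774}} = \frac{1}{\frac{251551}{774}} = \frac{774}{251551}$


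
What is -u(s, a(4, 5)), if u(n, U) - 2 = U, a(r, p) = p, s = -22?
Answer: -7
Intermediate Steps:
u(n, U) = 2 + U
-u(s, a(4, 5)) = -(2 + 5) = -1*7 = -7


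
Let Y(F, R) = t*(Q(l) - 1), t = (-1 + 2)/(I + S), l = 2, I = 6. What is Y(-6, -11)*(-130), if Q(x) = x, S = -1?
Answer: -26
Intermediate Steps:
t = 1/5 (t = (-1 + 2)/(6 - 1) = 1/5 ≈ 0.20000)
Y(F, R) = 1/5 (Y(F, R) = (2 - 1)/5 = (1/5)*1 = 1/5)
Y(-6, -11)*(-130) = (1/5)*(-130) = -26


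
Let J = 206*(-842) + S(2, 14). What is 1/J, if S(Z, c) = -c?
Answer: -1/173466 ≈ -5.7648e-6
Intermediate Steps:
J = -173466 (J = 206*(-842) - 1*14 = -173452 - 14 = -173466)
1/J = 1/(-173466) = -1/173466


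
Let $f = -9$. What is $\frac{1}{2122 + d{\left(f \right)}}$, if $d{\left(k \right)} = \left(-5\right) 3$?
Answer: $\frac{1}{2107} \approx 0.00047461$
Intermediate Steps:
$d{\left(k \right)} = -15$
$\frac{1}{2122 + d{\left(f \right)}} = \frac{1}{2122 - 15} = \frac{1}{2107}$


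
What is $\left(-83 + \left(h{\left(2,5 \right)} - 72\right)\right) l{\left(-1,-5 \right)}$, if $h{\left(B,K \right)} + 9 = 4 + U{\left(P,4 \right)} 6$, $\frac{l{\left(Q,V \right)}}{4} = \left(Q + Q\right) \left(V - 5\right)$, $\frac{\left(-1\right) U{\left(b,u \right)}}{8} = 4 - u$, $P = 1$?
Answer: $-12800$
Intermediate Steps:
$U{\left(b,u \right)} = -32 + 8 u$ ($U{\left(b,u \right)} = - 8 \left(4 - u\right) = -32 + 8 u$)
$l{\left(Q,V \right)} = 8 Q \left(-5 + V\right)$ ($l{\left(Q,V \right)} = 4 \left(Q + Q\right) \left(V - 5\right) = 4 \cdot 2 Q \left(-5 + V\right) = 8 Q \left(-5 + V\right)$)
$h{\left(B,K \right)} = -5$ ($h{\left(B,K \right)} = -9 + \left(4 + \left(-32 + 8 \cdot 4\right) 6\right) = -9 + \left(4 + \left(-32 + 32\right) 6\right) = -9 + \left(4 + 0 \cdot 6\right) = -9 + \left(4 + 0\right) = -9 + 4 = -5$)
$\left(-83 + \left(h{\left(2,5 \right)} - 72\right)\right) l{\left(-1,-5 \right)} = \left(-83 - 77\right) 8 \left(-1\right) \left(-5 - 5\right) = \left(-83 - 77\right) 8 \left(-1\right) \left(-10\right) = \left(-83 - 77\right) 80 = \left(-160\right) 80 = -12800$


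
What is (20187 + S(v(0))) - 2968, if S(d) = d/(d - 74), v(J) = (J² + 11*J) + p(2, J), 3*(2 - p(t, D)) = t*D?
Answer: 619883/36 ≈ 17219.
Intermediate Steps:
p(t, D) = 2 - D*t/3 (p(t, D) = 2 - t*D/3 = 2 - D*t/3)
v(J) = 2 + J² + 31*J/3 (v(J) = (J² + 11*J) + (2 - ⅓*J*2) = (J² + 11*J) + (2 - 2*J/3) = 2 + J² + 31*J/3)
S(d) = d/(-74 + d)
(20187 + S(v(0))) - 2968 = (20187 + (2 + 0² + (31/3)*0)/(-74 + (2 + 0² + (31/3)*0))) - 2968 = (20187 + (2 + 0 + 0)/(-74 + (2 + 0 + 0))) - 2968 = (20187 + 2/(-74 + 2)) - 2968 = (20187 + 2/(-72)) - 2968 = (20187 + 2*(-1/72)) - 2968 = (20187 - 1/36) - 2968 = 726731/36 - 2968 = 619883/36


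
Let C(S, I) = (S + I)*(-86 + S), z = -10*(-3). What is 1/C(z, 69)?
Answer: -1/5544 ≈ -0.00018038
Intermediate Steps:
z = 30
C(S, I) = (-86 + S)*(I + S) (C(S, I) = (I + S)*(-86 + S) = (-86 + S)*(I + S))
1/C(z, 69) = 1/(30**2 - 86*69 - 86*30 + 69*30) = 1/(900 - 5934 - 2580 + 2070) = 1/(-5544) = -1/5544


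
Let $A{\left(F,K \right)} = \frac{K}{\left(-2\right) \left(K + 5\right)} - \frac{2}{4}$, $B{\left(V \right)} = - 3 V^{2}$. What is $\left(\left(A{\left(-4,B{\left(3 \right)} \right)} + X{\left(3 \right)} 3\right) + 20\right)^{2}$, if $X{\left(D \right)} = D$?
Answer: $\frac{1505529}{1936} \approx 777.65$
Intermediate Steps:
$A{\left(F,K \right)} = - \frac{1}{2} + \frac{K}{-10 - 2 K}$ ($A{\left(F,K \right)} = \frac{K}{\left(-2\right) \left(5 + K\right)} - \frac{1}{2} = \frac{K}{-10 - 2 K} - \frac{1}{2} = - \frac{1}{2} + \frac{K}{-10 - 2 K}$)
$\left(\left(A{\left(-4,B{\left(3 \right)} \right)} + X{\left(3 \right)} 3\right) + 20\right)^{2} = \left(\left(\frac{- \frac{5}{2} - - 3 \cdot 3^{2}}{5 - 3 \cdot 3^{2}} + 3 \cdot 3\right) + 20\right)^{2} = \left(\left(\frac{- \frac{5}{2} - \left(-3\right) 9}{5 - 27} + 9\right) + 20\right)^{2} = \left(\left(\frac{- \frac{5}{2} - -27}{5 - 27} + 9\right) + 20\right)^{2} = \left(\left(\frac{- \frac{5}{2} + 27}{-22} + 9\right) + 20\right)^{2} = \left(\left(\left(- \frac{1}{22}\right) \frac{49}{2} + 9\right) + 20\right)^{2} = \left(\left(- \frac{49}{44} + 9\right) + 20\right)^{2} = \left(\frac{347}{44} + 20\right)^{2} = \left(\frac{1227}{44}\right)^{2} = \frac{1505529}{1936}$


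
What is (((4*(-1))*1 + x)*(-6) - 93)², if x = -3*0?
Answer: 4761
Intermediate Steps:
x = 0
(((4*(-1))*1 + x)*(-6) - 93)² = (((4*(-1))*1 + 0)*(-6) - 93)² = ((-4*1 + 0)*(-6) - 93)² = ((-4 + 0)*(-6) - 93)² = (-4*(-6) - 93)² = (24 - 93)² = (-69)² = 4761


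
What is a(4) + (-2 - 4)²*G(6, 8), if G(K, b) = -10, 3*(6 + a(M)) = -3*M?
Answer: -370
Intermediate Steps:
a(M) = -6 - M (a(M) = -6 + (-3*M)/3 = -6 - M)
a(4) + (-2 - 4)²*G(6, 8) = (-6 - 1*4) + (-2 - 4)²*(-10) = (-6 - 4) + (-6)²*(-10) = -10 + 36*(-10) = -10 - 360 = -370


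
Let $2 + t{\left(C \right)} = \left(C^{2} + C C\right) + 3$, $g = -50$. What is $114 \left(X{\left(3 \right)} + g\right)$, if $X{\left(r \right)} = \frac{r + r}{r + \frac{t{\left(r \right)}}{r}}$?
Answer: $- \frac{39387}{7} \approx -5626.7$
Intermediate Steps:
$t{\left(C \right)} = 1 + 2 C^{2}$ ($t{\left(C \right)} = -2 + \left(\left(C^{2} + C C\right) + 3\right) = -2 + \left(\left(C^{2} + C^{2}\right) + 3\right) = -2 + \left(2 C^{2} + 3\right) = -2 + \left(3 + 2 C^{2}\right) = 1 + 2 C^{2}$)
$X{\left(r \right)} = \frac{2 r}{r + \frac{1 + 2 r^{2}}{r}}$ ($X{\left(r \right)} = \frac{r + r}{r + \frac{1 + 2 r^{2}}{r}} = \frac{2 r}{r + \frac{1 + 2 r^{2}}{r}}$)
$114 \left(X{\left(3 \right)} + g\right) = 114 \left(\frac{2 \cdot 3^{2}}{1 + 3 \cdot 3^{2}} - 50\right) = 114 \left(2 \cdot 9 \frac{1}{1 + 3 \cdot 9} - 50\right) = 114 \left(2 \cdot 9 \frac{1}{1 + 27} - 50\right) = 114 \left(2 \cdot 9 \cdot \frac{1}{28} - 50\right) = 114 \left(\frac{9}{14} - 50\right) = 114 \left(- \frac{691}{14}\right) = - \frac{39387}{7}$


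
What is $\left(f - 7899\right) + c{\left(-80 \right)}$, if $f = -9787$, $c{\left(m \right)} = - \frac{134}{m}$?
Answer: $- \frac{707373}{40} \approx -17684.0$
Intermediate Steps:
$\left(f - 7899\right) + c{\left(-80 \right)} = \left(-9787 - 7899\right) - \frac{134}{-80} = -17686 - - \frac{67}{40} = -17686 + \frac{67}{40} = - \frac{707373}{40}$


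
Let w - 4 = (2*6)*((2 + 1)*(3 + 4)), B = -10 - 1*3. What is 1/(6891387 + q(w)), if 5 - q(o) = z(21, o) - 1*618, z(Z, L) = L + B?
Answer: 1/6891767 ≈ 1.4510e-7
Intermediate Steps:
B = -13 (B = -10 - 3 = -13)
z(Z, L) = -13 + L (z(Z, L) = L - 13 = -13 + L)
w = 256 (w = 4 + (2*6)*((2 + 1)*(3 + 4)) = 4 + 12*(3*7) = 4 + 12*21 = 4 + 252 = 256)
q(o) = 636 - o (q(o) = 5 - ((-13 + o) - 1*618) = 5 - ((-13 + o) - 618) = 5 - (-631 + o) = 5 + (631 - o) = 636 - o)
1/(6891387 + q(w)) = 1/(6891387 + (636 - 1*256)) = 1/(6891387 + (636 - 256)) = 1/(6891387 + 380) = 1/6891767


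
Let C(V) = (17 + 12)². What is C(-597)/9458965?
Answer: 841/9458965 ≈ 8.8910e-5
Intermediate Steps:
C(V) = 841 (C(V) = 29² = 841)
C(-597)/9458965 = 841/9458965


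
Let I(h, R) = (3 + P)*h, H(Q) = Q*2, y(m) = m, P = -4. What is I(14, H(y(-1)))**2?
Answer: 196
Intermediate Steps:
H(Q) = 2*Q
I(h, R) = -h (I(h, R) = (3 - 4)*h = -h)
I(14, H(y(-1)))**2 = (-1*14)**2 = (-14)**2 = 196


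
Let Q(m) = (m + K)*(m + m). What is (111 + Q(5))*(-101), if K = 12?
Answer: -28381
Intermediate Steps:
Q(m) = 2*m*(12 + m) (Q(m) = (m + 12)*(m + m) = (12 + m)*(2*m) = 2*m*(12 + m))
(111 + Q(5))*(-101) = (111 + 2*5*(12 + 5))*(-101) = (111 + 2*5*17)*(-101) = (111 + 170)*(-101) = 281*(-101) = -28381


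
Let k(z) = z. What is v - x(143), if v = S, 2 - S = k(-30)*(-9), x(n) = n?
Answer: -411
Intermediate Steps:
S = -268 (S = 2 - (-30)*(-9) = 2 - 1*270 = 2 - 270 = -268)
v = -268
v - x(143) = -268 - 1*143 = -268 - 143 = -411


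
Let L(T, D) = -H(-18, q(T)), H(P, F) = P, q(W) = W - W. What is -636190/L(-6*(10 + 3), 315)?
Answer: -318095/9 ≈ -35344.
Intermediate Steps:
q(W) = 0
L(T, D) = 18 (L(T, D) = -1*(-18) = 18)
-636190/L(-6*(10 + 3), 315) = -636190/18 = -636190*1/18 = -318095/9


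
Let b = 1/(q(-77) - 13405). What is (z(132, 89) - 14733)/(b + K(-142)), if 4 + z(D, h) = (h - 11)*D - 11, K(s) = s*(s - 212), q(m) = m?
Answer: -60021864/677713175 ≈ -0.088565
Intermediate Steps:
K(s) = s*(-212 + s)
b = -1/13482 (b = 1/(-77 - 13405) = 1/(-13482) = -1/13482 ≈ -7.4173e-5)
z(D, h) = -15 + D*(-11 + h) (z(D, h) = -4 + ((h - 11)*D - 11) = -4 + ((-11 + h)*D - 11) = -4 + (D*(-11 + h) - 11) = -4 + (-11 + D*(-11 + h)) = -15 + D*(-11 + h))
(z(132, 89) - 14733)/(b + K(-142)) = ((-15 - 11*132 + 132*89) - 14733)/(-1/13482 - 142*(-212 - 142)) = ((-15 - 1452 + 11748) - 14733)/(-1/13482 - 142*(-354)) = (10281 - 14733)/(-1/13482 + 50268) = -4452/677713175/13482 = -4452*13482/677713175 = -60021864/677713175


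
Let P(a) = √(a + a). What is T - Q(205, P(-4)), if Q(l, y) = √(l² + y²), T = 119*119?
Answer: 14161 - √42017 ≈ 13956.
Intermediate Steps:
T = 14161
P(a) = √2*√a (P(a) = √(2*a) = √2*√a)
T - Q(205, P(-4)) = 14161 - √(205² + (√2*√(-4))²) = 14161 - √(42025 + (√2*(2*I))²) = 14161 - √(42025 + (2*I*√2)²) = 14161 - √(42025 - 8) = 14161 - √42017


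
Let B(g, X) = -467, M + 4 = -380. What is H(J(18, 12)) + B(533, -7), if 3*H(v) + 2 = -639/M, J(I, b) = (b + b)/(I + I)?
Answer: -179371/384 ≈ -467.11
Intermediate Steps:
M = -384 (M = -4 - 380 = -384)
J(I, b) = b/I (J(I, b) = (2*b)/((2*I)) = (2*b)*(1/(2*I)) = b/I)
H(v) = -43/384 (H(v) = -2/3 + (-639/(-384))/3 = -2/3 + (-639*(-1/384))/3 = -2/3 + (1/3)*(213/128) = -2/3 + 71/128 = -43/384)
H(J(18, 12)) + B(533, -7) = -43/384 - 467 = -179371/384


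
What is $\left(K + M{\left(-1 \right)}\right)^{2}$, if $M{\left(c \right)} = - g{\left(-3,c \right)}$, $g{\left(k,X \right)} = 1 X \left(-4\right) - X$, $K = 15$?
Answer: $100$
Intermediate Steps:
$g{\left(k,X \right)} = - 5 X$ ($g{\left(k,X \right)} = X \left(-4\right) - X = - 4 X - X = - 5 X$)
$M{\left(c \right)} = 5 c$ ($M{\left(c \right)} = - \left(-5\right) c = 5 c$)
$\left(K + M{\left(-1 \right)}\right)^{2} = \left(15 + 5 \left(-1\right)\right)^{2} = \left(15 - 5\right)^{2} = 10^{2} = 100$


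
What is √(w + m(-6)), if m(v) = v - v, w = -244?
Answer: 2*I*√61 ≈ 15.62*I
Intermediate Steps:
m(v) = 0
√(w + m(-6)) = √(-244 + 0) = √(-244) = 2*I*√61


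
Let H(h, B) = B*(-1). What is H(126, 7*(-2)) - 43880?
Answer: -43866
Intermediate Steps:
H(h, B) = -B
H(126, 7*(-2)) - 43880 = -7*(-2) - 43880 = -1*(-14) - 43880 = 14 - 43880 = -43866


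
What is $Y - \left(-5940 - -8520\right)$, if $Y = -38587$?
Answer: $-41167$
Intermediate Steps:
$Y - \left(-5940 - -8520\right) = -38587 - \left(-5940 - -8520\right) = -38587 - \left(-5940 + 8520\right) = -38587 - 2580 = -41167$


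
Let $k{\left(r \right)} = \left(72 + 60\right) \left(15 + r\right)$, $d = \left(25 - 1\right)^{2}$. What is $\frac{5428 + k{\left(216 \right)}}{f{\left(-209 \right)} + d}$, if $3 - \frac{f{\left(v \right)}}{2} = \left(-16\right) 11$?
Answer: $\frac{17960}{467} \approx 38.458$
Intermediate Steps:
$f{\left(v \right)} = 358$ ($f{\left(v \right)} = 6 - 2 \left(\left(-16\right) 11\right) = 6 - -352 = 6 + 352 = 358$)
$d = 576$ ($d = 24^{2} = 576$)
$k{\left(r \right)} = 1980 + 132 r$ ($k{\left(r \right)} = 132 \left(15 + r\right) = 1980 + 132 r$)
$\frac{5428 + k{\left(216 \right)}}{f{\left(-209 \right)} + d} = \frac{5428 + \left(1980 + 132 \cdot 216\right)}{358 + 576} = \frac{5428 + \left(1980 + 28512\right)}{934} = \left(5428 + 30492\right) \frac{1}{934} = 35920 \cdot \frac{1}{934} = \frac{17960}{467}$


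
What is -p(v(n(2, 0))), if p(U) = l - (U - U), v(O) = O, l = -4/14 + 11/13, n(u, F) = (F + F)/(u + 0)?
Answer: -51/91 ≈ -0.56044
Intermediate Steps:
n(u, F) = 2*F/u (n(u, F) = (2*F)/u = 2*F/u)
l = 51/91 (l = -4*1/14 + 11*(1/13) = -2/7 + 11/13 = 51/91 ≈ 0.56044)
p(U) = 51/91 (p(U) = 51/91 - (U - U) = 51/91 - 1*0 = 51/91 + 0 = 51/91)
-p(v(n(2, 0))) = -1*51/91 = -51/91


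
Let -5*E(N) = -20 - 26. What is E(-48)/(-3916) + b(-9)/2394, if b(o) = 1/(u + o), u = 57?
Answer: -1316593/562494240 ≈ -0.0023406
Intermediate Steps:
b(o) = 1/(57 + o)
E(N) = 46/5 (E(N) = -(-20 - 26)/5 = -⅕*(-46) = 46/5)
E(-48)/(-3916) + b(-9)/2394 = (46/5)/(-3916) + 1/((57 - 9)*2394) = (46/5)*(-1/3916) + (1/2394)/48 = -23/9790 + (1/48)*(1/2394) = -23/9790 + 1/114912 = -1316593/562494240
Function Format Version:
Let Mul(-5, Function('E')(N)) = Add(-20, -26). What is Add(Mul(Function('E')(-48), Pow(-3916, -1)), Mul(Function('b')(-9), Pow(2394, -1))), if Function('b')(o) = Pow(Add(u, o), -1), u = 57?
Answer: Rational(-1316593, 562494240) ≈ -0.0023406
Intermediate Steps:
Function('b')(o) = Pow(Add(57, o), -1)
Function('E')(N) = Rational(46, 5) (Function('E')(N) = Mul(Rational(-1, 5), Add(-20, -26)) = Mul(Rational(-1, 5), -46) = Rational(46, 5))
Add(Mul(Function('E')(-48), Pow(-3916, -1)), Mul(Function('b')(-9), Pow(2394, -1))) = Add(Mul(Rational(46, 5), Pow(-3916, -1)), Mul(Pow(Add(57, -9), -1), Pow(2394, -1))) = Add(Mul(Rational(46, 5), Rational(-1, 3916)), Mul(Pow(48, -1), Rational(1, 2394))) = Add(Rational(-23, 9790), Mul(Rational(1, 48), Rational(1, 2394))) = Add(Rational(-23, 9790), Rational(1, 114912)) = Rational(-1316593, 562494240)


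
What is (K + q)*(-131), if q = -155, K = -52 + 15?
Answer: 25152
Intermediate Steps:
K = -37
(K + q)*(-131) = (-37 - 155)*(-131) = -192*(-131) = 25152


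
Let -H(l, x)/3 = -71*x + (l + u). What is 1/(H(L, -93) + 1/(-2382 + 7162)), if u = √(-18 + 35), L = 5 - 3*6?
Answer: -451712863220/8930359715553601 + 68545200*√17/8930359715553601 ≈ -5.0550e-5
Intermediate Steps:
L = -13 (L = 5 - 18 = -13)
u = √17 ≈ 4.1231
H(l, x) = -3*l - 3*√17 + 213*x (H(l, x) = -3*(-71*x + (l + √17)) = -3*(l + √17 - 71*x) = -3*l - 3*√17 + 213*x)
1/(H(L, -93) + 1/(-2382 + 7162)) = 1/((-3*(-13) - 3*√17 + 213*(-93)) + 1/(-2382 + 7162)) = 1/((39 - 3*√17 - 19809) + 1/4780) = 1/((-19770 - 3*√17) + 1/4780) = 1/(-94500599/4780 - 3*√17)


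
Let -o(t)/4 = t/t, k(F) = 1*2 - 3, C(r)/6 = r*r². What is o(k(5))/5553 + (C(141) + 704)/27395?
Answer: 18680303402/30424887 ≈ 613.98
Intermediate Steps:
C(r) = 6*r³ (C(r) = 6*(r*r²) = 6*r³)
k(F) = -1 (k(F) = 2 - 3 = -1)
o(t) = -4 (o(t) = -4*t/t = -4*1 = -4)
o(k(5))/5553 + (C(141) + 704)/27395 = -4/5553 + (6*141³ + 704)/27395 = -4*1/5553 + (6*2803221 + 704)*(1/27395) = -4/5553 + (16819326 + 704)*(1/27395) = -4/5553 + 16820030*(1/27395) = -4/5553 + 3364006/5479 = 18680303402/30424887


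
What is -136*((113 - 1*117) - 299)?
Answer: 41208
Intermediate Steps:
-136*((113 - 1*117) - 299) = -136*((113 - 117) - 299) = -136*(-4 - 299) = -136*(-303) = 41208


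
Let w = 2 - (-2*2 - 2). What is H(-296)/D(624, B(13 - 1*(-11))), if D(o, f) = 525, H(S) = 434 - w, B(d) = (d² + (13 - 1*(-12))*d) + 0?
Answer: 142/175 ≈ 0.81143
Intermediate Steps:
w = 8 (w = 2 - (-4 - 2) = 2 - 1*(-6) = 2 + 6 = 8)
B(d) = d² + 25*d (B(d) = (d² + (13 + 12)*d) + 0 = (d² + 25*d) + 0 = d² + 25*d)
H(S) = 426 (H(S) = 434 - 1*8 = 434 - 8 = 426)
H(-296)/D(624, B(13 - 1*(-11))) = 426/525 = 426*(1/525) = 142/175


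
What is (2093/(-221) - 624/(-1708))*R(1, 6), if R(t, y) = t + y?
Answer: -66095/1037 ≈ -63.737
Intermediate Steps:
(2093/(-221) - 624/(-1708))*R(1, 6) = (2093/(-221) - 624/(-1708))*(1 + 6) = (2093*(-1/221) - 624*(-1/1708))*7 = (-161/17 + 156/427)*7 = -66095/7259*7 = -66095/1037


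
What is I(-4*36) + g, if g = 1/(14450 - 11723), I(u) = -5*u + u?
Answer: 1570753/2727 ≈ 576.00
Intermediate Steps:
I(u) = -4*u
g = 1/2727 ≈ 0.00036670
I(-4*36) + g = -(-16)*36 + 1/2727 = -4*(-144) + 1/2727 = 576 + 1/2727 = 1570753/2727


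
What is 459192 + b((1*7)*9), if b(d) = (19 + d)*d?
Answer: 464358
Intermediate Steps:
b(d) = d*(19 + d)
459192 + b((1*7)*9) = 459192 + ((1*7)*9)*(19 + (1*7)*9) = 459192 + (7*9)*(19 + 7*9) = 459192 + 63*(19 + 63) = 459192 + 63*82 = 459192 + 5166 = 464358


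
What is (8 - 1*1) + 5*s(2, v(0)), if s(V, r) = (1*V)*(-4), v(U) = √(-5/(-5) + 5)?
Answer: -33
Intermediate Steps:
v(U) = √6 (v(U) = √(-5*(-⅕) + 5) = √(1 + 5) = √6)
s(V, r) = -4*V (s(V, r) = V*(-4) = -4*V)
(8 - 1*1) + 5*s(2, v(0)) = (8 - 1*1) + 5*(-4*2) = (8 - 1) + 5*(-8) = 7 - 40 = -33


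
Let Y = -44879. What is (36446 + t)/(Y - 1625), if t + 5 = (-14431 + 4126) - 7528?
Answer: -2326/5813 ≈ -0.40014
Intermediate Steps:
t = -17838 (t = -5 + ((-14431 + 4126) - 7528) = -5 + (-10305 - 7528) = -5 - 17833 = -17838)
(36446 + t)/(Y - 1625) = (36446 - 17838)/(-44879 - 1625) = 18608/(-46504) = 18608*(-1/46504) = -2326/5813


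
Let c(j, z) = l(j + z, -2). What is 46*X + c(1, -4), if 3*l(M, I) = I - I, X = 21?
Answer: 966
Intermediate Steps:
l(M, I) = 0 (l(M, I) = (I - I)/3 = (1/3)*0 = 0)
c(j, z) = 0
46*X + c(1, -4) = 46*21 + 0 = 966 + 0 = 966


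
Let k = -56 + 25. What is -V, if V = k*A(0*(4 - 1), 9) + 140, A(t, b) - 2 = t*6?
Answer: -78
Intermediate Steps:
A(t, b) = 2 + 6*t (A(t, b) = 2 + t*6 = 2 + 6*t)
k = -31
V = 78 (V = -31*(2 + 6*(0*(4 - 1))) + 140 = -31*(2 + 6*(0*3)) + 140 = -31*(2 + 6*0) + 140 = -31*(2 + 0) + 140 = -31*2 + 140 = -62 + 140 = 78)
-V = -1*78 = -78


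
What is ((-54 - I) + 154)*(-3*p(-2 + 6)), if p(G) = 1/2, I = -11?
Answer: -333/2 ≈ -166.50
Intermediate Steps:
p(G) = 1/2
((-54 - I) + 154)*(-3*p(-2 + 6)) = ((-54 - 1*(-11)) + 154)*(-3*1/2) = ((-54 + 11) + 154)*(-3/2) = (-43 + 154)*(-3/2) = 111*(-3/2) = -333/2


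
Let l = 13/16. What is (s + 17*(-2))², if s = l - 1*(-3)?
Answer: 233289/256 ≈ 911.29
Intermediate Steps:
l = 13/16 (l = 13*(1/16) = 13/16 ≈ 0.81250)
s = 61/16 (s = 13/16 - 1*(-3) = 13/16 + 3 = 61/16 ≈ 3.8125)
(s + 17*(-2))² = (61/16 + 17*(-2))² = (61/16 - 34)² = (-483/16)² = 233289/256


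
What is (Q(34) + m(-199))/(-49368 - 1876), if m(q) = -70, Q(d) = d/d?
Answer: 3/2228 ≈ 0.0013465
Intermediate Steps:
Q(d) = 1
(Q(34) + m(-199))/(-49368 - 1876) = (1 - 70)/(-49368 - 1876) = -69/(-51244) = -69*(-1/51244) = 3/2228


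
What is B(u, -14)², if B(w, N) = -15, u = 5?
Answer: 225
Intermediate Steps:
B(u, -14)² = (-15)² = 225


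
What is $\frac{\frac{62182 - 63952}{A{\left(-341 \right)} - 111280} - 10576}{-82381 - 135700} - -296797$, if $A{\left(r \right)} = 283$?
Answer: $\frac{2394789768123277}{8068778919} \approx 2.968 \cdot 10^{5}$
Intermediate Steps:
$\frac{\frac{62182 - 63952}{A{\left(-341 \right)} - 111280} - 10576}{-82381 - 135700} - -296797 = \frac{\frac{62182 - 63952}{283 - 111280} - 10576}{-82381 - 135700} - -296797 = \frac{- \frac{1770}{-110997} - 10576}{-218081} + 296797 = \left(\left(-1770\right) \left(- \frac{1}{110997}\right) - 10576\right) \left(- \frac{1}{218081}\right) + 296797 = \left(\frac{590}{36999} - 10576\right) \left(- \frac{1}{218081}\right) + 296797 = \left(- \frac{391300834}{36999}\right) \left(- \frac{1}{218081}\right) + 296797 = \frac{391300834}{8068778919} + 296797 = \frac{2394789768123277}{8068778919}$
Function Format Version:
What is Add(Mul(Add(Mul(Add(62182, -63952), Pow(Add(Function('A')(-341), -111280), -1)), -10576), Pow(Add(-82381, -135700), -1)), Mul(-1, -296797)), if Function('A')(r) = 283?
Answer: Rational(2394789768123277, 8068778919) ≈ 2.9680e+5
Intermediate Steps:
Add(Mul(Add(Mul(Add(62182, -63952), Pow(Add(Function('A')(-341), -111280), -1)), -10576), Pow(Add(-82381, -135700), -1)), Mul(-1, -296797)) = Add(Mul(Add(Mul(Add(62182, -63952), Pow(Add(283, -111280), -1)), -10576), Pow(Add(-82381, -135700), -1)), Mul(-1, -296797)) = Add(Mul(Add(Mul(-1770, Pow(-110997, -1)), -10576), Pow(-218081, -1)), 296797) = Add(Mul(Add(Mul(-1770, Rational(-1, 110997)), -10576), Rational(-1, 218081)), 296797) = Add(Mul(Add(Rational(590, 36999), -10576), Rational(-1, 218081)), 296797) = Add(Mul(Rational(-391300834, 36999), Rational(-1, 218081)), 296797) = Add(Rational(391300834, 8068778919), 296797) = Rational(2394789768123277, 8068778919)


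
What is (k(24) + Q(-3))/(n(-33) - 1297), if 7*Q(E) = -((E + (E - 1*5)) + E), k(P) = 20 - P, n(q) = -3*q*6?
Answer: 2/703 ≈ 0.0028450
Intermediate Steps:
n(q) = -18*q
Q(E) = 5/7 - 3*E/7 (Q(E) = (-((E + (E - 1*5)) + E))/7 = (-((E + (E - 5)) + E))/7 = (-((E + (-5 + E)) + E))/7 = (-((-5 + 2*E) + E))/7 = (-(-5 + 3*E))/7 = (5 - 3*E)/7 = 5/7 - 3*E/7)
(k(24) + Q(-3))/(n(-33) - 1297) = ((20 - 1*24) + (5/7 - 3/7*(-3)))/(-18*(-33) - 1297) = ((20 - 24) + (5/7 + 9/7))/(594 - 1297) = (-4 + 2)/(-703) = -2*(-1/703) = 2/703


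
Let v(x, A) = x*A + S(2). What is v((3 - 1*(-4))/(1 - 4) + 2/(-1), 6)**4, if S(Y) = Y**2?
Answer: 234256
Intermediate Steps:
v(x, A) = 4 + A*x (v(x, A) = x*A + 2**2 = A*x + 4 = 4 + A*x)
v((3 - 1*(-4))/(1 - 4) + 2/(-1), 6)**4 = (4 + 6*((3 - 1*(-4))/(1 - 4) + 2/(-1)))**4 = (4 + 6*((3 + 4)/(-3) + 2*(-1)))**4 = (4 + 6*(7*(-1/3) - 2))**4 = (4 + 6*(-7/3 - 2))**4 = (4 + 6*(-13/3))**4 = (4 - 26)**4 = (-22)**4 = 234256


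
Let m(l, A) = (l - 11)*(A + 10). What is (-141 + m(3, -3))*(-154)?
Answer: 30338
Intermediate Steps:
m(l, A) = (-11 + l)*(10 + A)
(-141 + m(3, -3))*(-154) = (-141 + (-110 - 11*(-3) + 10*3 - 3*3))*(-154) = (-141 + (-110 + 33 + 30 - 9))*(-154) = (-141 - 56)*(-154) = -197*(-154) = 30338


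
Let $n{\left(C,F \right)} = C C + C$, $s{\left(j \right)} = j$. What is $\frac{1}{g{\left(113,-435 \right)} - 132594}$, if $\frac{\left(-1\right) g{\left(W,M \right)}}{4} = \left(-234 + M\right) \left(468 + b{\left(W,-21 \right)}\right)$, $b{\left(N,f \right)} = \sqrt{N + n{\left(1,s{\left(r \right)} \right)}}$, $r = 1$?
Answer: $\frac{186629}{208845049806} - \frac{223 \sqrt{115}}{104422524903} \approx 8.7072 \cdot 10^{-7}$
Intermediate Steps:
$n{\left(C,F \right)} = C + C^{2}$ ($n{\left(C,F \right)} = C^{2} + C = C + C^{2}$)
$b{\left(N,f \right)} = \sqrt{2 + N}$ ($b{\left(N,f \right)} = \sqrt{N + 1 \left(1 + 1\right)} = \sqrt{N + 1 \cdot 2} = \sqrt{N + 2} = \sqrt{2 + N}$)
$g{\left(W,M \right)} = - 4 \left(-234 + M\right) \left(468 + \sqrt{2 + W}\right)$
$\frac{1}{g{\left(113,-435 \right)} - 132594} = \frac{1}{\left(438048 - -814320 + 936 \sqrt{2 + 113} - - 1740 \sqrt{2 + 113}\right) - 132594} = \frac{1}{\left(438048 + 814320 + 936 \sqrt{115} - - 1740 \sqrt{115}\right) - 132594} = \frac{1}{\left(438048 + 814320 + 936 \sqrt{115} + 1740 \sqrt{115}\right) - 132594} = \frac{1}{\left(1252368 + 2676 \sqrt{115}\right) - 132594} = \frac{1}{1119774 + 2676 \sqrt{115}}$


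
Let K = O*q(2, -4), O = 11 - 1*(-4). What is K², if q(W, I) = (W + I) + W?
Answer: 0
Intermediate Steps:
q(W, I) = I + 2*W (q(W, I) = (I + W) + W = I + 2*W)
O = 15 (O = 11 + 4 = 15)
K = 0 (K = 15*(-4 + 2*2) = 15*(-4 + 4) = 15*0 = 0)
K² = 0² = 0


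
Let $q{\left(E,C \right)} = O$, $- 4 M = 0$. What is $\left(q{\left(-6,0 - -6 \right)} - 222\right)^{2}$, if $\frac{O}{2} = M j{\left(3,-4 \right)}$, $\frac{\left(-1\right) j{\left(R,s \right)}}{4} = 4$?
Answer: $49284$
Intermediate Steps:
$M = 0$ ($M = \left(- \frac{1}{4}\right) 0 = 0$)
$j{\left(R,s \right)} = -16$ ($j{\left(R,s \right)} = \left(-4\right) 4 = -16$)
$O = 0$ ($O = 2 \cdot 0 \left(-16\right) = 2 \cdot 0 = 0$)
$q{\left(E,C \right)} = 0$
$\left(q{\left(-6,0 - -6 \right)} - 222\right)^{2} = \left(0 - 222\right)^{2} = \left(-222\right)^{2} = 49284$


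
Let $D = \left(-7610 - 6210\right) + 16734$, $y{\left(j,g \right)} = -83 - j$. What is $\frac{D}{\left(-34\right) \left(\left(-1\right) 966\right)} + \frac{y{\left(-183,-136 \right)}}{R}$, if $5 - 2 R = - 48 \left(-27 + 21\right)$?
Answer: $- \frac{2872069}{4647426} \approx -0.61799$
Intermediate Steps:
$D = 2914$ ($D = -13820 + 16734 = 2914$)
$R = - \frac{283}{2}$ ($R = \frac{5}{2} - \frac{\left(-48\right) \left(-27 + 21\right)}{2} = \frac{5}{2} - \frac{\left(-48\right) \left(-6\right)}{2} = \frac{5}{2} - 144 = - \frac{283}{2} \approx -141.5$)
$\frac{D}{\left(-34\right) \left(\left(-1\right) 966\right)} + \frac{y{\left(-183,-136 \right)}}{R} = \frac{2914}{\left(-34\right) \left(\left(-1\right) 966\right)} + \frac{-83 - -183}{- \frac{283}{2}} = \frac{2914}{\left(-34\right) \left(-966\right)} + \left(-83 + 183\right) \left(- \frac{2}{283}\right) = \frac{2914}{32844} + 100 \left(- \frac{2}{283}\right) = 2914 \cdot \frac{1}{32844} - \frac{200}{283} = \frac{1457}{16422} - \frac{200}{283} = - \frac{2872069}{4647426}$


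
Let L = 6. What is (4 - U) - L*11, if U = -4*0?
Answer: -62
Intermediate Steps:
U = 0
(4 - U) - L*11 = (4 - 1*0) - 1*6*11 = (4 + 0) - 6*11 = 4 - 66 = -62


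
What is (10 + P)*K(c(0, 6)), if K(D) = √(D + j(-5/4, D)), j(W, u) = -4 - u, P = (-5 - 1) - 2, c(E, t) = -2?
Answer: 4*I ≈ 4.0*I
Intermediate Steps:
P = -8 (P = -6 - 2 = -8)
K(D) = 2*I (K(D) = √(D + (-4 - D)) = √(-4) = 2*I)
(10 + P)*K(c(0, 6)) = (10 - 8)*(2*I) = 2*(2*I) = 4*I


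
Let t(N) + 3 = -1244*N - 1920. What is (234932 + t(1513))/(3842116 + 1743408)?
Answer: -1649163/5585524 ≈ -0.29526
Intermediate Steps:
t(N) = -1923 - 1244*N (t(N) = -3 + (-1244*N - 1920) = -3 + (-1920 - 1244*N) = -1923 - 1244*N)
(234932 + t(1513))/(3842116 + 1743408) = (234932 + (-1923 - 1244*1513))/(3842116 + 1743408) = (234932 + (-1923 - 1882172))/5585524 = (234932 - 1884095)*(1/5585524) = -1649163*1/5585524 = -1649163/5585524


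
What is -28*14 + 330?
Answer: -62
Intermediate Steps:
-28*14 + 330 = -392 + 330 = -62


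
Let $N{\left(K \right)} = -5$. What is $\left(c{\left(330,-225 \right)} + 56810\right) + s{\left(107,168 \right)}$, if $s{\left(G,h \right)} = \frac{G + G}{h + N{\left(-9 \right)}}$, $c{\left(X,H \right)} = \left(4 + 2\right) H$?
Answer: $\frac{9040194}{163} \approx 55461.0$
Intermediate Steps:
$c{\left(X,H \right)} = 6 H$
$s{\left(G,h \right)} = \frac{2 G}{-5 + h}$ ($s{\left(G,h \right)} = \frac{G + G}{h - 5} = \frac{2 G}{-5 + h}$)
$\left(c{\left(330,-225 \right)} + 56810\right) + s{\left(107,168 \right)} = \left(6 \left(-225\right) + 56810\right) + 2 \cdot 107 \frac{1}{-5 + 168} = \left(-1350 + 56810\right) + 2 \cdot 107 \cdot \frac{1}{163} = 55460 + 2 \cdot 107 \cdot \frac{1}{163} = 55460 + \frac{214}{163} = \frac{9040194}{163}$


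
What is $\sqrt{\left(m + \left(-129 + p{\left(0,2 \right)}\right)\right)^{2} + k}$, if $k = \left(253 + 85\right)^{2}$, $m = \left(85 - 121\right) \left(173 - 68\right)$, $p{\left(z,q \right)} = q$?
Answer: $61 \sqrt{4133} \approx 3921.6$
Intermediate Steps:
$m = -3780$ ($m = \left(-36\right) 105 = -3780$)
$k = 114244$ ($k = 338^{2} = 114244$)
$\sqrt{\left(m + \left(-129 + p{\left(0,2 \right)}\right)\right)^{2} + k} = \sqrt{\left(-3780 + \left(-129 + 2\right)\right)^{2} + 114244} = \sqrt{\left(-3780 - 127\right)^{2} + 114244} = \sqrt{\left(-3907\right)^{2} + 114244} = \sqrt{15264649 + 114244} = \sqrt{15378893} = 61 \sqrt{4133}$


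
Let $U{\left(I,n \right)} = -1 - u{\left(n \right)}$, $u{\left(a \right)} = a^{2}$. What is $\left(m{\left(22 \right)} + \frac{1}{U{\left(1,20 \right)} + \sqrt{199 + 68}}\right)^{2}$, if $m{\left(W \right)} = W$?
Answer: $\frac{3117602908669}{6442791289} - \frac{3531347 \sqrt{267}}{12885582578} \approx 483.89$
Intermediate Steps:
$U{\left(I,n \right)} = -1 - n^{2}$
$\left(m{\left(22 \right)} + \frac{1}{U{\left(1,20 \right)} + \sqrt{199 + 68}}\right)^{2} = \left(22 + \frac{1}{\left(-1 - 20^{2}\right) + \sqrt{199 + 68}}\right)^{2} = \left(22 + \frac{1}{\left(-1 - 400\right) + \sqrt{267}}\right)^{2} = \left(22 + \frac{1}{-401 + \sqrt{267}}\right)^{2}$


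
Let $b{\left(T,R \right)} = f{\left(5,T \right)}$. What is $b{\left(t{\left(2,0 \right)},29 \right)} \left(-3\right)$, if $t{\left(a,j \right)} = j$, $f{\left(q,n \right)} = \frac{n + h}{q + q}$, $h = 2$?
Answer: $- \frac{3}{5} \approx -0.6$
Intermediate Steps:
$f{\left(q,n \right)} = \frac{2 + n}{2 q}$ ($f{\left(q,n \right)} = \frac{n + 2}{q + q} = \frac{2 + n}{2 q}$)
$b{\left(T,R \right)} = \frac{1}{5} + \frac{T}{10}$ ($b{\left(T,R \right)} = \frac{2 + T}{2 \cdot 5} = \frac{1}{2} \cdot \frac{1}{5} \left(2 + T\right) = \frac{1}{5} + \frac{T}{10}$)
$b{\left(t{\left(2,0 \right)},29 \right)} \left(-3\right) = \left(\frac{1}{5} + \frac{1}{10} \cdot 0\right) \left(-3\right) = \left(\frac{1}{5} + 0\right) \left(-3\right) = \frac{1}{5} \left(-3\right) = - \frac{3}{5}$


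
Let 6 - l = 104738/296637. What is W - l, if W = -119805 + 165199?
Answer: 13463864894/296637 ≈ 45388.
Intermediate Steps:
W = 45394
l = 1675084/296637 (l = 6 - 104738/296637 = 1675084/296637 ≈ 5.6469)
W - l = 45394 - 1*1675084/296637 = 45394 - 1675084/296637 = 13463864894/296637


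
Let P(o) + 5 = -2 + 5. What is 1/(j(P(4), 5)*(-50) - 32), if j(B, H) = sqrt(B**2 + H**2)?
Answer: 8/17869 - 25*sqrt(29)/35738 ≈ -0.0033194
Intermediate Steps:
P(o) = -2 (P(o) = -5 + (-2 + 5) = -5 + 3 = -2)
1/(j(P(4), 5)*(-50) - 32) = 1/(sqrt((-2)**2 + 5**2)*(-50) - 32) = 1/(sqrt(4 + 25)*(-50) - 32) = 1/(sqrt(29)*(-50) - 32) = 1/(-50*sqrt(29) - 32) = 1/(-32 - 50*sqrt(29))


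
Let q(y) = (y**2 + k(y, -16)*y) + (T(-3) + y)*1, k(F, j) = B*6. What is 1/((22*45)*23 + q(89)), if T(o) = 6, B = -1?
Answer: 1/30252 ≈ 3.3056e-5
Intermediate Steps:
k(F, j) = -6 (k(F, j) = -1*6 = -6)
q(y) = 6 + y**2 - 5*y (q(y) = (y**2 - 6*y) + (6 + y)*1 = (y**2 - 6*y) + (6 + y) = 6 + y**2 - 5*y)
1/((22*45)*23 + q(89)) = 1/((22*45)*23 + (6 + 89**2 - 5*89)) = 1/(990*23 + (6 + 7921 - 445)) = 1/(22770 + 7482) = 1/30252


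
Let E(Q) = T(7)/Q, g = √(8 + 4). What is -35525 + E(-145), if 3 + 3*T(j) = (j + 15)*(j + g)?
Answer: -15453526/435 - 44*√3/435 ≈ -35526.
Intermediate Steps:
g = 2*√3 (g = √12 = 2*√3 ≈ 3.4641)
T(j) = -1 + (15 + j)*(j + 2*√3)/3 (T(j) = -1 + ((j + 15)*(j + 2*√3))/3 = -1 + ((15 + j)*(j + 2*√3))/3 = -1 + (15 + j)*(j + 2*√3)/3)
E(Q) = (151/3 + 44*√3/3)/Q (E(Q) = (-1 + 5*7 + 10*√3 + (⅓)*7² + (⅔)*7*√3)/Q = (-1 + 35 + 10*√3 + (⅓)*49 + 14*√3/3)/Q = (-1 + 35 + 10*√3 + 49/3 + 14*√3/3)/Q = (151/3 + 44*√3/3)/Q)
-35525 + E(-145) = -35525 + (⅓)*(151 + 44*√3)/(-145) = -35525 + (⅓)*(-1/145)*(151 + 44*√3) = -35525 + (-151/435 - 44*√3/435) = -15453526/435 - 44*√3/435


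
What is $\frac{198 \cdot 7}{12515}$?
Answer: $\frac{1386}{12515} \approx 0.11075$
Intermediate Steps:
$\frac{198 \cdot 7}{12515} = 1386 \cdot \frac{1}{12515} = \frac{1386}{12515}$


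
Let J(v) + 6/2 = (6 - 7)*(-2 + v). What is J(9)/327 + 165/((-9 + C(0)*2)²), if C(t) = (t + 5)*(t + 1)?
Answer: 53945/327 ≈ 164.97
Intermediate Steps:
C(t) = (1 + t)*(5 + t) (C(t) = (5 + t)*(1 + t) = (1 + t)*(5 + t))
J(v) = -1 - v (J(v) = -3 + (6 - 7)*(-2 + v) = -3 - (-2 + v) = -3 + (2 - v) = -1 - v)
J(9)/327 + 165/((-9 + C(0)*2)²) = (-1 - 1*9)/327 + 165/((-9 + (5 + 0² + 6*0)*2)²) = (-1 - 9)*(1/327) + 165/((-9 + (5 + 0 + 0)*2)²) = -10*1/327 + 165/((-9 + 5*2)²) = -10/327 + 165/((-9 + 10)²) = -10/327 + 165/(1²) = -10/327 + 165/1 = -10/327 + 165*1 = -10/327 + 165 = 53945/327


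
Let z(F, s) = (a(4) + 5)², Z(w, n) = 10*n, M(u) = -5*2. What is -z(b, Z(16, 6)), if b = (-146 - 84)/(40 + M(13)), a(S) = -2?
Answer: -9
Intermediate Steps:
M(u) = -10
b = -23/3 (b = (-146 - 84)/(40 - 10) = -230/30 = -230*1/30 = -23/3 ≈ -7.6667)
z(F, s) = 9 (z(F, s) = (-2 + 5)² = 3² = 9)
-z(b, Z(16, 6)) = -1*9 = -9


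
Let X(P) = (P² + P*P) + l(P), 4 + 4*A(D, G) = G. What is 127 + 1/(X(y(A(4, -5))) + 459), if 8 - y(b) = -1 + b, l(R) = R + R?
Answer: 746387/5877 ≈ 127.00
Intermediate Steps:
A(D, G) = -1 + G/4
l(R) = 2*R
y(b) = 9 - b (y(b) = 8 - (-1 + b) = 8 + (1 - b) = 9 - b)
X(P) = 2*P + 2*P² (X(P) = (P² + P*P) + 2*P = (P² + P²) + 2*P = 2*P² + 2*P = 2*P + 2*P²)
127 + 1/(X(y(A(4, -5))) + 459) = 127 + 1/(2*(9 - (-1 + (¼)*(-5)))*(1 + (9 - (-1 + (¼)*(-5)))) + 459) = 127 + 1/(2*(9 - (-1 - 5/4))*(1 + (9 - (-1 - 5/4))) + 459) = 127 + 1/(2*(9 - 1*(-9/4))*(1 + (9 - 1*(-9/4))) + 459) = 127 + 1/(2*(9 + 9/4)*(1 + (9 + 9/4)) + 459) = 127 + 1/(2*(45/4)*(1 + 45/4) + 459) = 127 + 1/(2*(45/4)*(49/4) + 459) = 127 + 1/(2205/8 + 459) = 127 + 1/(5877/8) = 127 + 8/5877 = 746387/5877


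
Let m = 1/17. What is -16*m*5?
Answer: -80/17 ≈ -4.7059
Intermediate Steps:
m = 1/17 ≈ 0.058824
-16*m*5 = -16*1/17*5 = -16/17*5 = -80/17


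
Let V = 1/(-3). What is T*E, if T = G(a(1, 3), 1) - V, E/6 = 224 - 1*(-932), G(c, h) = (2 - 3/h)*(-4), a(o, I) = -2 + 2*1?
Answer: 30056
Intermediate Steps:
a(o, I) = 0 (a(o, I) = -2 + 2 = 0)
G(c, h) = -8 + 12/h
V = -⅓ ≈ -0.33333
E = 6936 (E = 6*(224 - 1*(-932)) = 6*(224 + 932) = 6*1156 = 6936)
T = 13/3 (T = (-8 + 12/1) - 1*(-⅓) = (-8 + 12*1) + ⅓ = (-8 + 12) + ⅓ = 4 + ⅓ = 13/3 ≈ 4.3333)
T*E = (13/3)*6936 = 30056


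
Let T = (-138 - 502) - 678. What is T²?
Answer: 1737124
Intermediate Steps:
T = -1318 (T = -640 - 678 = -1318)
T² = (-1318)² = 1737124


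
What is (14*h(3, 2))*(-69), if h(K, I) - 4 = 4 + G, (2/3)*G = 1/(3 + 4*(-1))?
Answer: -6279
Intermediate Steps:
G = -3/2 (G = 3/(2*(3 + 4*(-1))) = 3/(2*(3 - 4)) = (3/2)/(-1) = (3/2)*(-1) = -3/2 ≈ -1.5000)
h(K, I) = 13/2 (h(K, I) = 4 + (4 - 3/2) = 4 + 5/2 = 13/2)
(14*h(3, 2))*(-69) = (14*(13/2))*(-69) = 91*(-69) = -6279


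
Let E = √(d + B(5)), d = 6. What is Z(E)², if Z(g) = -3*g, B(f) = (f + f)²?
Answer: 954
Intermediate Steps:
B(f) = 4*f² (B(f) = (2*f)² = 4*f²)
E = √106 (E = √(6 + 4*5²) = √(6 + 4*25) = √(6 + 100) = √106 ≈ 10.296)
Z(E)² = (-3*√106)² = 954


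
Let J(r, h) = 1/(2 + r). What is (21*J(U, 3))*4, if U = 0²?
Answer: 42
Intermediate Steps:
U = 0
(21*J(U, 3))*4 = (21/(2 + 0))*4 = (21/2)*4 = 42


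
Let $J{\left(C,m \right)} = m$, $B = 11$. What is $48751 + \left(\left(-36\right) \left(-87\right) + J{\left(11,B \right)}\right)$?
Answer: $51894$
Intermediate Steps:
$48751 + \left(\left(-36\right) \left(-87\right) + J{\left(11,B \right)}\right) = 48751 + \left(\left(-36\right) \left(-87\right) + 11\right) = 48751 + \left(3132 + 11\right) = 48751 + 3143 = 51894$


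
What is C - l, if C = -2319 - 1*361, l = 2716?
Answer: -5396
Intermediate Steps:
C = -2680 (C = -2319 - 361 = -2680)
C - l = -2680 - 1*2716 = -2680 - 2716 = -5396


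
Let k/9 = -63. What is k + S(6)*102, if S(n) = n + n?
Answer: 657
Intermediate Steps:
k = -567 (k = 9*(-63) = -567)
S(n) = 2*n
k + S(6)*102 = -567 + (2*6)*102 = -567 + 12*102 = -567 + 1224 = 657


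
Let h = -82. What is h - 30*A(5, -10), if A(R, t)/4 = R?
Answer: -682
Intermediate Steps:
A(R, t) = 4*R
h - 30*A(5, -10) = -82 - 120*5 = -82 - 30*20 = -82 - 600 = -682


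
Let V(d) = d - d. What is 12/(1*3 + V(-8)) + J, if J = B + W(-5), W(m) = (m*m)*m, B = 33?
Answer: -88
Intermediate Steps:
W(m) = m³ (W(m) = m²*m = m³)
V(d) = 0
J = -92 (J = 33 + (-5)³ = 33 - 125 = -92)
12/(1*3 + V(-8)) + J = 12/(1*3 + 0) - 92 = 12/(3 + 0) - 92 = 12/3 - 92 = 12*(⅓) - 92 = 4 - 92 = -88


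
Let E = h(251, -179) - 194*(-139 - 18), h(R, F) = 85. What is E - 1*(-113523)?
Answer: 144066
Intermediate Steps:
E = 30543 (E = 85 - 194*(-139 - 18) = 85 - 194*(-157) = 85 - 1*(-30458) = 85 + 30458 = 30543)
E - 1*(-113523) = 30543 - 1*(-113523) = 30543 + 113523 = 144066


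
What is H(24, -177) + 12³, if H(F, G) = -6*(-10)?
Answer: 1788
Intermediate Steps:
H(F, G) = 60
H(24, -177) + 12³ = 60 + 12³ = 60 + 1728 = 1788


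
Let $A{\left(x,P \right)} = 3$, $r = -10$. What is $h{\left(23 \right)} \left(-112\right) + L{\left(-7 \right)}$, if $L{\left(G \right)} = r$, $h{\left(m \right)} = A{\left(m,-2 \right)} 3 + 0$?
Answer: $-1018$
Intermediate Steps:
$h{\left(m \right)} = 9$ ($h{\left(m \right)} = 3 \cdot 3 + 0 = 9 + 0 = 9$)
$L{\left(G \right)} = -10$
$h{\left(23 \right)} \left(-112\right) + L{\left(-7 \right)} = 9 \left(-112\right) - 10 = -1008 - 10 = -1018$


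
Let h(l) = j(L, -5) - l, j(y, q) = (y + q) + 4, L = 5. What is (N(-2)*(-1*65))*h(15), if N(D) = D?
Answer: -1430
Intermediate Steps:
j(y, q) = 4 + q + y (j(y, q) = (q + y) + 4 = 4 + q + y)
h(l) = 4 - l (h(l) = (4 - 5 + 5) - l = 4 - l)
(N(-2)*(-1*65))*h(15) = (-(-2)*65)*(4 - 1*15) = (-2*(-65))*(4 - 15) = 130*(-11) = -1430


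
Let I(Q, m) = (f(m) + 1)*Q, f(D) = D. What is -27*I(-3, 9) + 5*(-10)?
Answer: 760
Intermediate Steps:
I(Q, m) = Q*(1 + m) (I(Q, m) = (m + 1)*Q = (1 + m)*Q = Q*(1 + m))
-27*I(-3, 9) + 5*(-10) = -(-81)*(1 + 9) + 5*(-10) = -(-81)*10 - 50 = -27*(-30) - 50 = 810 - 50 = 760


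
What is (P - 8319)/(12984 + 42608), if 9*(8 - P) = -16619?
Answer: -14545/125082 ≈ -0.11628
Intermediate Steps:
P = 16691/9 (P = 8 - ⅑*(-16619) = 8 + 16619/9 = 16691/9 ≈ 1854.6)
(P - 8319)/(12984 + 42608) = (16691/9 - 8319)/(12984 + 42608) = -58180/9/55592 = -58180/9*1/55592 = -14545/125082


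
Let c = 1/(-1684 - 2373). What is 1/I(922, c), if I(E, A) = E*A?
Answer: -4057/922 ≈ -4.4002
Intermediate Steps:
c = -1/4057 (c = 1/(-4057) = -1/4057 ≈ -0.00024649)
I(E, A) = A*E
1/I(922, c) = 1/(-1/4057*922) = 1/(-922/4057) = -4057/922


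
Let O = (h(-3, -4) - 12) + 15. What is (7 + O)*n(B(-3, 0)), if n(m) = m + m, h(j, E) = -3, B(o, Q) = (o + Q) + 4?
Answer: 14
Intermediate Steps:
B(o, Q) = 4 + Q + o (B(o, Q) = (Q + o) + 4 = 4 + Q + o)
n(m) = 2*m
O = 0 (O = (-3 - 12) + 15 = -15 + 15 = 0)
(7 + O)*n(B(-3, 0)) = (7 + 0)*(2*(4 + 0 - 3)) = 7*(2*1) = 7*2 = 14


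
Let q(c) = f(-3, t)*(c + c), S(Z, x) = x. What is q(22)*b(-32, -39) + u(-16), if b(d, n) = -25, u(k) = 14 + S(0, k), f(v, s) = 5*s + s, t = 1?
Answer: -6602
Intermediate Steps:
f(v, s) = 6*s
u(k) = 14 + k
q(c) = 12*c (q(c) = (6*1)*(c + c) = 6*(2*c) = 12*c)
q(22)*b(-32, -39) + u(-16) = (12*22)*(-25) + (14 - 16) = 264*(-25) - 2 = -6600 - 2 = -6602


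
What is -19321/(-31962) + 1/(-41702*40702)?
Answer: 16397296068061/27125427122724 ≈ 0.60450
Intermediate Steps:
-19321/(-31962) + 1/(-41702*40702) = -19321*(-1/31962) - 1/41702*1/40702 = 19321/31962 - 1/1697354804 = 16397296068061/27125427122724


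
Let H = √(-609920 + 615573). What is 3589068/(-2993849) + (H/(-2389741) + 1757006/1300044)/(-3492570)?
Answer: -8148074697766272767/6796777718252942460 + √5653/8346337724370 ≈ -1.1988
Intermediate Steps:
H = √5653 ≈ 75.186
3589068/(-2993849) + (H/(-2389741) + 1757006/1300044)/(-3492570) = 3589068/(-2993849) + (√5653/(-2389741) + 1757006/1300044)/(-3492570) = 3589068*(-1/2993849) + (√5653*(-1/2389741) + 1757006*(1/1300044))*(-1/3492570) = -3589068/2993849 + (-√5653/2389741 + 878503/650022)*(-1/3492570) = -3589068/2993849 + (878503/650022 - √5653/2389741)*(-1/3492570) = -3589068/2993849 + (-878503/2270247336540 + √5653/8346337724370) = -8148074697766272767/6796777718252942460 + √5653/8346337724370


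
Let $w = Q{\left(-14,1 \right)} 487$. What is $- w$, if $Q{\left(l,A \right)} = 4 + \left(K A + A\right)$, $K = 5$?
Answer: $-4870$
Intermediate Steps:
$Q{\left(l,A \right)} = 4 + 6 A$ ($Q{\left(l,A \right)} = 4 + \left(5 A + A\right) = 4 + 6 A$)
$w = 4870$ ($w = \left(4 + 6 \cdot 1\right) 487 = \left(4 + 6\right) 487 = 10 \cdot 487 = 4870$)
$- w = \left(-1\right) 4870 = -4870$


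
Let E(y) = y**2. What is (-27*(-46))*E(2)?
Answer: 4968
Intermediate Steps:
(-27*(-46))*E(2) = -27*(-46)*2**2 = 1242*4 = 4968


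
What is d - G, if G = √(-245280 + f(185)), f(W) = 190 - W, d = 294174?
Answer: 294174 - 5*I*√9811 ≈ 2.9417e+5 - 495.25*I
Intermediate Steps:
G = 5*I*√9811 (G = √(-245280 + (190 - 1*185)) = √(-245280 + (190 - 185)) = √(-245280 + 5) = √(-245275) = 5*I*√9811 ≈ 495.25*I)
d - G = 294174 - 5*I*√9811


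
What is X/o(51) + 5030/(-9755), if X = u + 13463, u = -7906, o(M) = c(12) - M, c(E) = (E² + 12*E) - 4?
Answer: 10607309/454583 ≈ 23.334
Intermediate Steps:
c(E) = -4 + E² + 12*E
o(M) = 284 - M (o(M) = (-4 + 12² + 12*12) - M = (-4 + 144 + 144) - M = 284 - M)
X = 5557 (X = -7906 + 13463 = 5557)
X/o(51) + 5030/(-9755) = 5557/(284 - 1*51) + 5030/(-9755) = 5557/(284 - 51) + 5030*(-1/9755) = 5557/233 - 1006/1951 = 10607309/454583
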